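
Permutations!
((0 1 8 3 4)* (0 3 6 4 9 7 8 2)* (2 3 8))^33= (0 9)(1 7)(2 3)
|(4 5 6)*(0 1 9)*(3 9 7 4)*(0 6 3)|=8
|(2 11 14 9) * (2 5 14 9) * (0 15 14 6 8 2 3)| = 12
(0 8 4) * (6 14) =(0 8 4)(6 14) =[8, 1, 2, 3, 0, 5, 14, 7, 4, 9, 10, 11, 12, 13, 6]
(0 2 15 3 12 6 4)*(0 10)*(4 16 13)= (0 2 15 3 12 6 16 13 4 10)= [2, 1, 15, 12, 10, 5, 16, 7, 8, 9, 0, 11, 6, 4, 14, 3, 13]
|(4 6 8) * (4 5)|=4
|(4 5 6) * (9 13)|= 6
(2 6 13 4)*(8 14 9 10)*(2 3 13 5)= (2 6 5)(3 13 4)(8 14 9 10)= [0, 1, 6, 13, 3, 2, 5, 7, 14, 10, 8, 11, 12, 4, 9]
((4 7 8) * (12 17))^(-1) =(4 8 7)(12 17)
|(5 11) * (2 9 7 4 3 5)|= |(2 9 7 4 3 5 11)|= 7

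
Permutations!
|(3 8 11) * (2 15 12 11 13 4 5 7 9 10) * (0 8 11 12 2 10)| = |(0 8 13 4 5 7 9)(2 15)(3 11)| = 14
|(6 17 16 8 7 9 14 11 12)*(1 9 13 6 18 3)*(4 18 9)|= |(1 4 18 3)(6 17 16 8 7 13)(9 14 11 12)|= 12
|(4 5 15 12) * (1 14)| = |(1 14)(4 5 15 12)| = 4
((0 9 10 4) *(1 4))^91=((0 9 10 1 4))^91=(0 9 10 1 4)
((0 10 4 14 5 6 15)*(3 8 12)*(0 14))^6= ((0 10 4)(3 8 12)(5 6 15 14))^6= (5 15)(6 14)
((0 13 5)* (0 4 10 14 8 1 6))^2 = (0 5 10 8 6 13 4 14 1)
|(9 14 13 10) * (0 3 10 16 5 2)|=|(0 3 10 9 14 13 16 5 2)|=9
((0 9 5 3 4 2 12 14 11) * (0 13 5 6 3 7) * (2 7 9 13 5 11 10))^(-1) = (0 7 4 3 6 9 5 11 13)(2 10 14 12)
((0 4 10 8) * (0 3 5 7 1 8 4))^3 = (1 5 8 7 3)(4 10)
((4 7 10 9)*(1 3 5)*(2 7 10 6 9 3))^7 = (1 3 4 6 2 5 10 9 7)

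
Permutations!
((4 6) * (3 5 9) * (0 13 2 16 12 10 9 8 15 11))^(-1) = ((0 13 2 16 12 10 9 3 5 8 15 11)(4 6))^(-1) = (0 11 15 8 5 3 9 10 12 16 2 13)(4 6)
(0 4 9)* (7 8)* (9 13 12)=[4, 1, 2, 3, 13, 5, 6, 8, 7, 0, 10, 11, 9, 12]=(0 4 13 12 9)(7 8)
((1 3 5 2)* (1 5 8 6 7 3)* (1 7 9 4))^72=((1 7 3 8 6 9 4)(2 5))^72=(1 3 6 4 7 8 9)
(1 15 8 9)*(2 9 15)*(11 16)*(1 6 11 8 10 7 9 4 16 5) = [0, 2, 4, 3, 16, 1, 11, 9, 15, 6, 7, 5, 12, 13, 14, 10, 8] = (1 2 4 16 8 15 10 7 9 6 11 5)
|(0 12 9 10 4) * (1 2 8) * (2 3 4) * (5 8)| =|(0 12 9 10 2 5 8 1 3 4)| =10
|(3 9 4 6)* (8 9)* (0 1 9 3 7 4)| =|(0 1 9)(3 8)(4 6 7)| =6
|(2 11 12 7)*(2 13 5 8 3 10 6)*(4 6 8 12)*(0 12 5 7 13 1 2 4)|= 42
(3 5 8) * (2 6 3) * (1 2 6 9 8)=[0, 2, 9, 5, 4, 1, 3, 7, 6, 8]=(1 2 9 8 6 3 5)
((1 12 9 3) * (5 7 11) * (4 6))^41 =((1 12 9 3)(4 6)(5 7 11))^41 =(1 12 9 3)(4 6)(5 11 7)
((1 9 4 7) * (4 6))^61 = ((1 9 6 4 7))^61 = (1 9 6 4 7)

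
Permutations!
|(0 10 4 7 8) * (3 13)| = |(0 10 4 7 8)(3 13)| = 10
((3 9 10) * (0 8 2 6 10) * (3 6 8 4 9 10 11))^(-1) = (0 9 4)(2 8)(3 11 6 10)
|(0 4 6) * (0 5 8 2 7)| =7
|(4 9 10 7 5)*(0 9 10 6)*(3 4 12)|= 6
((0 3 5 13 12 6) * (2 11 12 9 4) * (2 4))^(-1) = (0 6 12 11 2 9 13 5 3)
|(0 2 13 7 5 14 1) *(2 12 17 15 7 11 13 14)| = |(0 12 17 15 7 5 2 14 1)(11 13)| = 18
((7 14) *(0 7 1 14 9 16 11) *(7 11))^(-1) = (0 11)(1 14)(7 16 9)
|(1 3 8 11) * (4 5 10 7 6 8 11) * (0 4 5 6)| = 21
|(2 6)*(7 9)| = |(2 6)(7 9)| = 2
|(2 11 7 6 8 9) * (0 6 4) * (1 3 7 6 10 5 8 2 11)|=|(0 10 5 8 9 11 6 2 1 3 7 4)|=12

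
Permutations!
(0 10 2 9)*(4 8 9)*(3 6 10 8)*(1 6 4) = (0 8 9)(1 6 10 2)(3 4) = [8, 6, 1, 4, 3, 5, 10, 7, 9, 0, 2]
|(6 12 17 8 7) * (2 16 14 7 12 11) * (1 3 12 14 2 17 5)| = 12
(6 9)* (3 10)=(3 10)(6 9)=[0, 1, 2, 10, 4, 5, 9, 7, 8, 6, 3]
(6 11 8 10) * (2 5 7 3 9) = (2 5 7 3 9)(6 11 8 10) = [0, 1, 5, 9, 4, 7, 11, 3, 10, 2, 6, 8]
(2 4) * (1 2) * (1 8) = (1 2 4 8) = [0, 2, 4, 3, 8, 5, 6, 7, 1]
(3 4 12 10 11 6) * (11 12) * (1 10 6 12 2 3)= (1 10 2 3 4 11 12 6)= [0, 10, 3, 4, 11, 5, 1, 7, 8, 9, 2, 12, 6]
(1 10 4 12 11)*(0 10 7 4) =(0 10)(1 7 4 12 11) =[10, 7, 2, 3, 12, 5, 6, 4, 8, 9, 0, 1, 11]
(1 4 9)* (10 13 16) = (1 4 9)(10 13 16) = [0, 4, 2, 3, 9, 5, 6, 7, 8, 1, 13, 11, 12, 16, 14, 15, 10]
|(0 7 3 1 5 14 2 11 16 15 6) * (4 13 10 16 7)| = 7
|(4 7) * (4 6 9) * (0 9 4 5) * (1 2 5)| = |(0 9 1 2 5)(4 7 6)| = 15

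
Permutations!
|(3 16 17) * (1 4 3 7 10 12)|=|(1 4 3 16 17 7 10 12)|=8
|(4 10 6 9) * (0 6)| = 5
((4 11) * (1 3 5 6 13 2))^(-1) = (1 2 13 6 5 3)(4 11)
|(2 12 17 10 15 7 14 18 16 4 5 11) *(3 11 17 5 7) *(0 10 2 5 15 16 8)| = |(0 10 16 4 7 14 18 8)(2 12 15 3 11 5 17)| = 56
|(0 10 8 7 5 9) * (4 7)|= 7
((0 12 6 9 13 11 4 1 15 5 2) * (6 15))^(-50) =(15)(1 11 9)(4 13 6) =((0 12 15 5 2)(1 6 9 13 11 4))^(-50)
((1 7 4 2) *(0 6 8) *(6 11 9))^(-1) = (0 8 6 9 11)(1 2 4 7) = ((0 11 9 6 8)(1 7 4 2))^(-1)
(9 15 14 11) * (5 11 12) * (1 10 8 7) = (1 10 8 7)(5 11 9 15 14 12) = [0, 10, 2, 3, 4, 11, 6, 1, 7, 15, 8, 9, 5, 13, 12, 14]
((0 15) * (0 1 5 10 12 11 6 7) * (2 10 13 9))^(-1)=((0 15 1 5 13 9 2 10 12 11 6 7))^(-1)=(0 7 6 11 12 10 2 9 13 5 1 15)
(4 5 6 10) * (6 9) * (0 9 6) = [9, 1, 2, 3, 5, 6, 10, 7, 8, 0, 4] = (0 9)(4 5 6 10)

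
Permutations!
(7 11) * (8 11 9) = (7 9 8 11) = [0, 1, 2, 3, 4, 5, 6, 9, 11, 8, 10, 7]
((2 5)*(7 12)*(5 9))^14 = (12)(2 5 9)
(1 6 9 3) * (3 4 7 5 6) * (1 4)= (1 3 4 7 5 6 9)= [0, 3, 2, 4, 7, 6, 9, 5, 8, 1]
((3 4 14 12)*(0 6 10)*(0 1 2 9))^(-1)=(0 9 2 1 10 6)(3 12 14 4)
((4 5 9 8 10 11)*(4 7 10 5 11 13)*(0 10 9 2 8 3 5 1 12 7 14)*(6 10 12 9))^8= ((0 12 7 6 10 13 4 11 14)(1 9 3 5 2 8))^8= (0 14 11 4 13 10 6 7 12)(1 3 2)(5 8 9)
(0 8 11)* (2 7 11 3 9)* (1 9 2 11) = (0 8 3 2 7 1 9 11) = [8, 9, 7, 2, 4, 5, 6, 1, 3, 11, 10, 0]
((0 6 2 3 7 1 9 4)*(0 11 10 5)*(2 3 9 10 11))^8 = ((11)(0 6 3 7 1 10 5)(2 9 4))^8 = (11)(0 6 3 7 1 10 5)(2 4 9)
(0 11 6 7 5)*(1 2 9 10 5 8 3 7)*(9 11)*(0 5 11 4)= (0 9 10 11 6 1 2 4)(3 7 8)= [9, 2, 4, 7, 0, 5, 1, 8, 3, 10, 11, 6]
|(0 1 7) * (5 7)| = |(0 1 5 7)| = 4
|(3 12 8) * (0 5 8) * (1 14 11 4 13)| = |(0 5 8 3 12)(1 14 11 4 13)| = 5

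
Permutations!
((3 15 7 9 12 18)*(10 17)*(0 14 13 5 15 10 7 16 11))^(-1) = ((0 14 13 5 15 16 11)(3 10 17 7 9 12 18))^(-1) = (0 11 16 15 5 13 14)(3 18 12 9 7 17 10)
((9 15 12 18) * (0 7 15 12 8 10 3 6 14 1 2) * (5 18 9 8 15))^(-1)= (0 2 1 14 6 3 10 8 18 5 7)(9 12)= ((0 7 5 18 8 10 3 6 14 1 2)(9 12))^(-1)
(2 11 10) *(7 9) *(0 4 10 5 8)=[4, 1, 11, 3, 10, 8, 6, 9, 0, 7, 2, 5]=(0 4 10 2 11 5 8)(7 9)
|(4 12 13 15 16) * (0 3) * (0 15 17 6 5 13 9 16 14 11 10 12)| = |(0 3 15 14 11 10 12 9 16 4)(5 13 17 6)| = 20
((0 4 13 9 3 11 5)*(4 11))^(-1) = (0 5 11)(3 9 13 4)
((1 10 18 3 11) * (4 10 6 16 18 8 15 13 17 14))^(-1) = (1 11 3 18 16 6)(4 14 17 13 15 8 10)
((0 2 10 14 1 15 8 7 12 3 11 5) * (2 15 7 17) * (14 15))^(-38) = (0 1 12 11)(2 15 17 10 8)(3 5 14 7)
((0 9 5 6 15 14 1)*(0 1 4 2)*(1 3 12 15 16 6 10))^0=(16)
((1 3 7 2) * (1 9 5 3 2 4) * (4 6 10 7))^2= (1 9 3)(2 5 4)(6 7 10)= ((1 2 9 5 3 4)(6 10 7))^2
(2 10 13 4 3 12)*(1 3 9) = (1 3 12 2 10 13 4 9) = [0, 3, 10, 12, 9, 5, 6, 7, 8, 1, 13, 11, 2, 4]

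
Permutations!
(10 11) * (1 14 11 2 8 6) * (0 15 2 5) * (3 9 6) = (0 15 2 8 3 9 6 1 14 11 10 5) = [15, 14, 8, 9, 4, 0, 1, 7, 3, 6, 5, 10, 12, 13, 11, 2]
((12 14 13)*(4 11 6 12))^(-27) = ((4 11 6 12 14 13))^(-27) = (4 12)(6 13)(11 14)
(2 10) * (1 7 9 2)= [0, 7, 10, 3, 4, 5, 6, 9, 8, 2, 1]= (1 7 9 2 10)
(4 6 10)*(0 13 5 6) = (0 13 5 6 10 4) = [13, 1, 2, 3, 0, 6, 10, 7, 8, 9, 4, 11, 12, 5]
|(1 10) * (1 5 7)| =|(1 10 5 7)| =4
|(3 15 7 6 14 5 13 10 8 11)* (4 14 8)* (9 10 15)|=12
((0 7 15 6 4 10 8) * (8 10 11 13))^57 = (0 7 15 6 4 11 13 8)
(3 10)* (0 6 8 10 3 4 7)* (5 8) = (0 6 5 8 10 4 7) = [6, 1, 2, 3, 7, 8, 5, 0, 10, 9, 4]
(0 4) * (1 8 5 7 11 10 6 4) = (0 1 8 5 7 11 10 6 4) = [1, 8, 2, 3, 0, 7, 4, 11, 5, 9, 6, 10]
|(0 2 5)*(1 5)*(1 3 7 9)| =|(0 2 3 7 9 1 5)| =7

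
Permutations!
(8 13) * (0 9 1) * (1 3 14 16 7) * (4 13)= [9, 0, 2, 14, 13, 5, 6, 1, 4, 3, 10, 11, 12, 8, 16, 15, 7]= (0 9 3 14 16 7 1)(4 13 8)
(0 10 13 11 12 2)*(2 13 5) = [10, 1, 0, 3, 4, 2, 6, 7, 8, 9, 5, 12, 13, 11] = (0 10 5 2)(11 12 13)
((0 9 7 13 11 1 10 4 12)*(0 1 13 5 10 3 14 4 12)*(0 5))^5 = ((0 9 7)(1 3 14 4 5 10 12)(11 13))^5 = (0 7 9)(1 10 4 3 12 5 14)(11 13)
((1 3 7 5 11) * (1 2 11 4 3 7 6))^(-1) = ((1 7 5 4 3 6)(2 11))^(-1) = (1 6 3 4 5 7)(2 11)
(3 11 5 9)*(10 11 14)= (3 14 10 11 5 9)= [0, 1, 2, 14, 4, 9, 6, 7, 8, 3, 11, 5, 12, 13, 10]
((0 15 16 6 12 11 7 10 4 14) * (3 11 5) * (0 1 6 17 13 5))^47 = (0 16 13 3 7 4 1 12 15 17 5 11 10 14 6)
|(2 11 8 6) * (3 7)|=|(2 11 8 6)(3 7)|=4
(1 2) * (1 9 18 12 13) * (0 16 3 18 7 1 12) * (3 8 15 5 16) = (0 3 18)(1 2 9 7)(5 16 8 15)(12 13) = [3, 2, 9, 18, 4, 16, 6, 1, 15, 7, 10, 11, 13, 12, 14, 5, 8, 17, 0]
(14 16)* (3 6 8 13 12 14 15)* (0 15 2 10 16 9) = (0 15 3 6 8 13 12 14 9)(2 10 16) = [15, 1, 10, 6, 4, 5, 8, 7, 13, 0, 16, 11, 14, 12, 9, 3, 2]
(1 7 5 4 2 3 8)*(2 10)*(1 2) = (1 7 5 4 10)(2 3 8) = [0, 7, 3, 8, 10, 4, 6, 5, 2, 9, 1]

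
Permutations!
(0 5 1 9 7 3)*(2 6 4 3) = [5, 9, 6, 0, 3, 1, 4, 2, 8, 7] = (0 5 1 9 7 2 6 4 3)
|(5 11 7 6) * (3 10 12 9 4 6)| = 9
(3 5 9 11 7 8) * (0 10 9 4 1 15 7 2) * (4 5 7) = [10, 15, 0, 7, 1, 5, 6, 8, 3, 11, 9, 2, 12, 13, 14, 4] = (0 10 9 11 2)(1 15 4)(3 7 8)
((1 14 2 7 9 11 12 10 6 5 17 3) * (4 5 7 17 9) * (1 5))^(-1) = ((1 14 2 17 3 5 9 11 12 10 6 7 4))^(-1) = (1 4 7 6 10 12 11 9 5 3 17 2 14)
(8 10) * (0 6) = [6, 1, 2, 3, 4, 5, 0, 7, 10, 9, 8] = (0 6)(8 10)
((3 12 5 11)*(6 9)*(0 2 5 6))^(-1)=((0 2 5 11 3 12 6 9))^(-1)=(0 9 6 12 3 11 5 2)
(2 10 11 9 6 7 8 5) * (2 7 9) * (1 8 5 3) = (1 8 3)(2 10 11)(5 7)(6 9) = [0, 8, 10, 1, 4, 7, 9, 5, 3, 6, 11, 2]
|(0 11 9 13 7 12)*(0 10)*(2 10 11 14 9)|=|(0 14 9 13 7 12 11 2 10)|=9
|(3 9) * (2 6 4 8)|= |(2 6 4 8)(3 9)|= 4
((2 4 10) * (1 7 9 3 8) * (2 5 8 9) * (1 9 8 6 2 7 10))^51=(1 6)(2 10)(4 5)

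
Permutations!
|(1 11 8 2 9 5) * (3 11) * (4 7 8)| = |(1 3 11 4 7 8 2 9 5)| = 9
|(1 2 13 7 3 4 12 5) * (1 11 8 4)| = 5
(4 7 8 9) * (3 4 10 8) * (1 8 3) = (1 8 9 10 3 4 7) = [0, 8, 2, 4, 7, 5, 6, 1, 9, 10, 3]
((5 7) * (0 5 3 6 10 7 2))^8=(10)(0 2 5)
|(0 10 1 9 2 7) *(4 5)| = |(0 10 1 9 2 7)(4 5)| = 6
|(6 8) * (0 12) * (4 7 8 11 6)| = |(0 12)(4 7 8)(6 11)| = 6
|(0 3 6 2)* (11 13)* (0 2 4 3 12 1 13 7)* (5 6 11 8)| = 11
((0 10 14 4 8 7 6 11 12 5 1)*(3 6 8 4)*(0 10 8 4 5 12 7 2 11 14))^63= ((0 8 2 11 7 4 5 1 10)(3 6 14))^63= (14)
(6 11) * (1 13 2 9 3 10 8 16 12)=(1 13 2 9 3 10 8 16 12)(6 11)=[0, 13, 9, 10, 4, 5, 11, 7, 16, 3, 8, 6, 1, 2, 14, 15, 12]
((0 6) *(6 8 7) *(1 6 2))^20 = ((0 8 7 2 1 6))^20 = (0 7 1)(2 6 8)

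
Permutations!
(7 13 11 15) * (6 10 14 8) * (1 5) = (1 5)(6 10 14 8)(7 13 11 15) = [0, 5, 2, 3, 4, 1, 10, 13, 6, 9, 14, 15, 12, 11, 8, 7]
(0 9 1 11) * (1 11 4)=(0 9 11)(1 4)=[9, 4, 2, 3, 1, 5, 6, 7, 8, 11, 10, 0]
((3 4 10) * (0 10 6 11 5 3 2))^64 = (0 10 2)(3 5 11 6 4)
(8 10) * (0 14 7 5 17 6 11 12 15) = (0 14 7 5 17 6 11 12 15)(8 10) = [14, 1, 2, 3, 4, 17, 11, 5, 10, 9, 8, 12, 15, 13, 7, 0, 16, 6]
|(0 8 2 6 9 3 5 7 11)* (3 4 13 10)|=12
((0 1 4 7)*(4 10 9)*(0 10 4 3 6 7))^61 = (0 1 4)(3 6 7 10 9)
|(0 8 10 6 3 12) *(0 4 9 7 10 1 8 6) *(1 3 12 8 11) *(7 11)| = 18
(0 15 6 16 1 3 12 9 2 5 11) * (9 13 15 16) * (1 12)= (0 16 12 13 15 6 9 2 5 11)(1 3)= [16, 3, 5, 1, 4, 11, 9, 7, 8, 2, 10, 0, 13, 15, 14, 6, 12]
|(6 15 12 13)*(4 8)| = |(4 8)(6 15 12 13)| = 4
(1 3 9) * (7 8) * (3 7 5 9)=(1 7 8 5 9)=[0, 7, 2, 3, 4, 9, 6, 8, 5, 1]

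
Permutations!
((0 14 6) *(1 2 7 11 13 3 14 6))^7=((0 6)(1 2 7 11 13 3 14))^7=(14)(0 6)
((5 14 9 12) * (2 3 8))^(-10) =((2 3 8)(5 14 9 12))^(-10) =(2 8 3)(5 9)(12 14)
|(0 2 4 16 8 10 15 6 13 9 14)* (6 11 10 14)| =6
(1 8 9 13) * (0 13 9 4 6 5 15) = (0 13 1 8 4 6 5 15) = [13, 8, 2, 3, 6, 15, 5, 7, 4, 9, 10, 11, 12, 1, 14, 0]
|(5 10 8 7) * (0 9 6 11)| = |(0 9 6 11)(5 10 8 7)| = 4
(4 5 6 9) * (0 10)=[10, 1, 2, 3, 5, 6, 9, 7, 8, 4, 0]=(0 10)(4 5 6 9)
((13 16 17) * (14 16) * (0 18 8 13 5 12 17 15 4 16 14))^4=(18)(4 16 15)(5 12 17)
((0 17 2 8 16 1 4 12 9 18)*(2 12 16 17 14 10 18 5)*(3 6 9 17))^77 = ((0 14 10 18)(1 4 16)(2 8 3 6 9 5)(12 17))^77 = (0 14 10 18)(1 16 4)(2 5 9 6 3 8)(12 17)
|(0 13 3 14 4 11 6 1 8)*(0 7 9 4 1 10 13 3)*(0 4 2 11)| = 13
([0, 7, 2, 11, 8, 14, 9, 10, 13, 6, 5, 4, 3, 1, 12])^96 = [0, 4, 2, 5, 12, 1, 6, 8, 3, 9, 13, 14, 10, 11, 7]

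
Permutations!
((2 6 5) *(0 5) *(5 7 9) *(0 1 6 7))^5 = ((1 6)(2 7 9 5))^5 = (1 6)(2 7 9 5)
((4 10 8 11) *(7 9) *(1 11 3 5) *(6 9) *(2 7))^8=(1 11 4 10 8 3 5)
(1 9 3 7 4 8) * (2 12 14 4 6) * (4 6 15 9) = (1 4 8)(2 12 14 6)(3 7 15 9) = [0, 4, 12, 7, 8, 5, 2, 15, 1, 3, 10, 11, 14, 13, 6, 9]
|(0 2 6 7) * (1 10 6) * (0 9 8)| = 8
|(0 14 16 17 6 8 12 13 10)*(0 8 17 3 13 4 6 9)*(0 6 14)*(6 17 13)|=18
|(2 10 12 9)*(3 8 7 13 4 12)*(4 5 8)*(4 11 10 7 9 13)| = |(2 7 4 12 13 5 8 9)(3 11 10)| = 24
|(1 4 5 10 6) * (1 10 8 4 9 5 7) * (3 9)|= |(1 3 9 5 8 4 7)(6 10)|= 14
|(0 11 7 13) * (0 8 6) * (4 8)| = |(0 11 7 13 4 8 6)| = 7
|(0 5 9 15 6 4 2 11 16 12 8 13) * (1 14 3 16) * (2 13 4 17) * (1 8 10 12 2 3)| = |(0 5 9 15 6 17 3 16 2 11 8 4 13)(1 14)(10 12)| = 26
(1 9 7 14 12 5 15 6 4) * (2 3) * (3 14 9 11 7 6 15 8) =(15)(1 11 7 9 6 4)(2 14 12 5 8 3) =[0, 11, 14, 2, 1, 8, 4, 9, 3, 6, 10, 7, 5, 13, 12, 15]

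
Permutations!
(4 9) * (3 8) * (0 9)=(0 9 4)(3 8)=[9, 1, 2, 8, 0, 5, 6, 7, 3, 4]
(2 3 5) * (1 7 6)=(1 7 6)(2 3 5)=[0, 7, 3, 5, 4, 2, 1, 6]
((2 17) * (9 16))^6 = ((2 17)(9 16))^6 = (17)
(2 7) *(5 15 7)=[0, 1, 5, 3, 4, 15, 6, 2, 8, 9, 10, 11, 12, 13, 14, 7]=(2 5 15 7)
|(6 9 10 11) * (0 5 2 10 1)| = |(0 5 2 10 11 6 9 1)| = 8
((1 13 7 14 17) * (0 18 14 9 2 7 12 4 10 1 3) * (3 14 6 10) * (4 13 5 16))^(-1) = ((0 18 6 10 1 5 16 4 3)(2 7 9)(12 13)(14 17))^(-1) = (0 3 4 16 5 1 10 6 18)(2 9 7)(12 13)(14 17)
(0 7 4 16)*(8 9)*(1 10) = [7, 10, 2, 3, 16, 5, 6, 4, 9, 8, 1, 11, 12, 13, 14, 15, 0] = (0 7 4 16)(1 10)(8 9)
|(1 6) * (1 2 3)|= |(1 6 2 3)|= 4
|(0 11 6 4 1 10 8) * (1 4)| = 6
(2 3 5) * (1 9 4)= (1 9 4)(2 3 5)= [0, 9, 3, 5, 1, 2, 6, 7, 8, 4]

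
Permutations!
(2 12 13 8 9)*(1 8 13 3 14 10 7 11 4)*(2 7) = [0, 8, 12, 14, 1, 5, 6, 11, 9, 7, 2, 4, 3, 13, 10] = (1 8 9 7 11 4)(2 12 3 14 10)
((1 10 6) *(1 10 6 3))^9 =(1 6 10 3)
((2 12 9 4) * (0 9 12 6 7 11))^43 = (12)(0 9 4 2 6 7 11)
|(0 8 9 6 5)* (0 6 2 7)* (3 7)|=6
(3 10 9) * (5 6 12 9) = (3 10 5 6 12 9) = [0, 1, 2, 10, 4, 6, 12, 7, 8, 3, 5, 11, 9]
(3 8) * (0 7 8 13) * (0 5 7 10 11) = (0 10 11)(3 13 5 7 8) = [10, 1, 2, 13, 4, 7, 6, 8, 3, 9, 11, 0, 12, 5]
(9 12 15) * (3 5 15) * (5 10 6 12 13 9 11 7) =(3 10 6 12)(5 15 11 7)(9 13) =[0, 1, 2, 10, 4, 15, 12, 5, 8, 13, 6, 7, 3, 9, 14, 11]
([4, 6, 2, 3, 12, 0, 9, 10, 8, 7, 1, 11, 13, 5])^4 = (0 5 13 12 4)(1 10 7 9 6)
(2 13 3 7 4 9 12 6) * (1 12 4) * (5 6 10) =(1 12 10 5 6 2 13 3 7)(4 9) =[0, 12, 13, 7, 9, 6, 2, 1, 8, 4, 5, 11, 10, 3]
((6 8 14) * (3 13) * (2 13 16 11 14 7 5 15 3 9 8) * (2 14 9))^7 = (2 13)(3 15 5 7 8 9 11 16)(6 14) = ((2 13)(3 16 11 9 8 7 5 15)(6 14))^7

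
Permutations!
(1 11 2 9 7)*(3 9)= (1 11 2 3 9 7)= [0, 11, 3, 9, 4, 5, 6, 1, 8, 7, 10, 2]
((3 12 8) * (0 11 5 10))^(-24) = (12)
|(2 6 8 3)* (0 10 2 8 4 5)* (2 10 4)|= |(10)(0 4 5)(2 6)(3 8)|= 6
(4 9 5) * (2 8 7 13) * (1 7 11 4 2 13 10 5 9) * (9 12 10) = (13)(1 7 9 12 10 5 2 8 11 4) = [0, 7, 8, 3, 1, 2, 6, 9, 11, 12, 5, 4, 10, 13]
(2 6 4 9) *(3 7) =(2 6 4 9)(3 7) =[0, 1, 6, 7, 9, 5, 4, 3, 8, 2]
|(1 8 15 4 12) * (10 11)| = 10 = |(1 8 15 4 12)(10 11)|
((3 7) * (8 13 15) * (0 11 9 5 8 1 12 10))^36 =((0 11 9 5 8 13 15 1 12 10)(3 7))^36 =(0 15 9 12 8)(1 5 10 13 11)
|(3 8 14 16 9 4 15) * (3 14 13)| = 15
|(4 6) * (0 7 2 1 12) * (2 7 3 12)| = 6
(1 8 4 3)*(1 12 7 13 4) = (1 8)(3 12 7 13 4) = [0, 8, 2, 12, 3, 5, 6, 13, 1, 9, 10, 11, 7, 4]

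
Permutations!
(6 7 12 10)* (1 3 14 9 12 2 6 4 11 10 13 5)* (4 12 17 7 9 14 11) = [0, 3, 6, 11, 4, 1, 9, 2, 8, 17, 12, 10, 13, 5, 14, 15, 16, 7] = (1 3 11 10 12 13 5)(2 6 9 17 7)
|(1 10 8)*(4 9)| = 6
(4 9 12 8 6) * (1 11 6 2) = (1 11 6 4 9 12 8 2) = [0, 11, 1, 3, 9, 5, 4, 7, 2, 12, 10, 6, 8]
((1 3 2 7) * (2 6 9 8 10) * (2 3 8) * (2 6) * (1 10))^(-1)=((1 8)(2 7 10 3)(6 9))^(-1)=(1 8)(2 3 10 7)(6 9)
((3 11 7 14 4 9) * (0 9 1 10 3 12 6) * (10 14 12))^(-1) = (0 6 12 7 11 3 10 9)(1 4 14)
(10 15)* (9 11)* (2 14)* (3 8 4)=(2 14)(3 8 4)(9 11)(10 15)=[0, 1, 14, 8, 3, 5, 6, 7, 4, 11, 15, 9, 12, 13, 2, 10]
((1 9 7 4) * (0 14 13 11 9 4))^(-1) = ((0 14 13 11 9 7)(1 4))^(-1) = (0 7 9 11 13 14)(1 4)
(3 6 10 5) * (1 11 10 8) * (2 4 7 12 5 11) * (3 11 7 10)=(1 2 4 10 7 12 5 11 3 6 8)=[0, 2, 4, 6, 10, 11, 8, 12, 1, 9, 7, 3, 5]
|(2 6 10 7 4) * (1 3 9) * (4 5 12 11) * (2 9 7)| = |(1 3 7 5 12 11 4 9)(2 6 10)| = 24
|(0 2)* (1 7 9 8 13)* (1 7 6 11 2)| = 20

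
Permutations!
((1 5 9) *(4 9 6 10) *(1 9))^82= ((1 5 6 10 4))^82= (1 6 4 5 10)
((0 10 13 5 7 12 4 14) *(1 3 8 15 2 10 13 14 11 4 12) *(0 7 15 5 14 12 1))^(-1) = (0 7 14 13)(1 12 10 2 15 5 8 3)(4 11)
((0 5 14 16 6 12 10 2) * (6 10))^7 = ((0 5 14 16 10 2)(6 12))^7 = (0 5 14 16 10 2)(6 12)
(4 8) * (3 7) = [0, 1, 2, 7, 8, 5, 6, 3, 4] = (3 7)(4 8)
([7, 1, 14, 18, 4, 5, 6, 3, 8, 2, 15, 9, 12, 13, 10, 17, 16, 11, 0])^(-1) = [18, 1, 9, 7, 4, 5, 6, 0, 8, 11, 14, 17, 12, 13, 2, 10, 16, 15, 3]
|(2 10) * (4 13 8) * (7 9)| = 6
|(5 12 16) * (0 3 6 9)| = |(0 3 6 9)(5 12 16)| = 12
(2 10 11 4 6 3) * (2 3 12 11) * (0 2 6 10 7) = [2, 1, 7, 3, 10, 5, 12, 0, 8, 9, 6, 4, 11] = (0 2 7)(4 10 6 12 11)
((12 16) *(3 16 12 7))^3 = ((3 16 7))^3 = (16)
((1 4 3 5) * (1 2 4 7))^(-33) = (1 7)(2 5 3 4)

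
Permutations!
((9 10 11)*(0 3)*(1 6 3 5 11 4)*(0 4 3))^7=(0 1 3 9 5 6 4 10 11)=((0 5 11 9 10 3 4 1 6))^7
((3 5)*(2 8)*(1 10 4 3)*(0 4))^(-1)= ((0 4 3 5 1 10)(2 8))^(-1)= (0 10 1 5 3 4)(2 8)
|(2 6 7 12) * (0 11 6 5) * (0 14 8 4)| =10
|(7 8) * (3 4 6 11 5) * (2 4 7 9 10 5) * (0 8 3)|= |(0 8 9 10 5)(2 4 6 11)(3 7)|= 20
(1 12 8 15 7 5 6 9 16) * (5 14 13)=[0, 12, 2, 3, 4, 6, 9, 14, 15, 16, 10, 11, 8, 5, 13, 7, 1]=(1 12 8 15 7 14 13 5 6 9 16)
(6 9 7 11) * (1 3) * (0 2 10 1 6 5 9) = (0 2 10 1 3 6)(5 9 7 11) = [2, 3, 10, 6, 4, 9, 0, 11, 8, 7, 1, 5]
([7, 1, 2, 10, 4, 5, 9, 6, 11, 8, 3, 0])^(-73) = (0 11 8 9 6 7)(3 10)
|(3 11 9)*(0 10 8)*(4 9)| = 12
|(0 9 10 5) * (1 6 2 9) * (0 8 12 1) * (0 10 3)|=|(0 10 5 8 12 1 6 2 9 3)|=10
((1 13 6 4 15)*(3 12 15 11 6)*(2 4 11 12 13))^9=(1 15 12 4 2)(3 13)(6 11)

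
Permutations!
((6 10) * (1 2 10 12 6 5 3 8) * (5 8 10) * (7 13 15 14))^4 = (15)(1 10 5)(2 8 3)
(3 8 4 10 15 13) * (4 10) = (3 8 10 15 13) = [0, 1, 2, 8, 4, 5, 6, 7, 10, 9, 15, 11, 12, 3, 14, 13]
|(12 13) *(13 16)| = |(12 16 13)| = 3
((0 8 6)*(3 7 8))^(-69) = (0 3 7 8 6)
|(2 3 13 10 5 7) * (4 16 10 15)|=9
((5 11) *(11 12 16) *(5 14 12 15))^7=(5 15)(11 16 12 14)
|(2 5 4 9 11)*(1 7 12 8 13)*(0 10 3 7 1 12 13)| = |(0 10 3 7 13 12 8)(2 5 4 9 11)| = 35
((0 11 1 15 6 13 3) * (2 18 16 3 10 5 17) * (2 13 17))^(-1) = (0 3 16 18 2 5 10 13 17 6 15 1 11)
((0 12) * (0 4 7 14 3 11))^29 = ((0 12 4 7 14 3 11))^29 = (0 12 4 7 14 3 11)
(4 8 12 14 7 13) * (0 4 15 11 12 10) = (0 4 8 10)(7 13 15 11 12 14) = [4, 1, 2, 3, 8, 5, 6, 13, 10, 9, 0, 12, 14, 15, 7, 11]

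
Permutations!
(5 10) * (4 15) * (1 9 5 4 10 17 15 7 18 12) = (1 9 5 17 15 10 4 7 18 12) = [0, 9, 2, 3, 7, 17, 6, 18, 8, 5, 4, 11, 1, 13, 14, 10, 16, 15, 12]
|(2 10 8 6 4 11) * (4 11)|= 5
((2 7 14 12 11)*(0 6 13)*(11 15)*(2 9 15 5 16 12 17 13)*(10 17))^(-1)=(0 13 17 10 14 7 2 6)(5 12 16)(9 11 15)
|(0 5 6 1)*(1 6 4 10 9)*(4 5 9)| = 6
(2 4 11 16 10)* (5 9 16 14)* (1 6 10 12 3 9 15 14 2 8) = [0, 6, 4, 9, 11, 15, 10, 7, 1, 16, 8, 2, 3, 13, 5, 14, 12] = (1 6 10 8)(2 4 11)(3 9 16 12)(5 15 14)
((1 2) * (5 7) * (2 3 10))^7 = ((1 3 10 2)(5 7))^7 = (1 2 10 3)(5 7)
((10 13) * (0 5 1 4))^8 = ((0 5 1 4)(10 13))^8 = (13)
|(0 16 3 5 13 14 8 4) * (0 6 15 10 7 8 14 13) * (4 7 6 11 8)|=|(0 16 3 5)(4 11 8 7)(6 15 10)|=12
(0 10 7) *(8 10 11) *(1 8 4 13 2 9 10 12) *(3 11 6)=(0 6 3 11 4 13 2 9 10 7)(1 8 12)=[6, 8, 9, 11, 13, 5, 3, 0, 12, 10, 7, 4, 1, 2]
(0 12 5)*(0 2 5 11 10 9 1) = (0 12 11 10 9 1)(2 5) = [12, 0, 5, 3, 4, 2, 6, 7, 8, 1, 9, 10, 11]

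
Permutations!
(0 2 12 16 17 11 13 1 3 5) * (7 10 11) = [2, 3, 12, 5, 4, 0, 6, 10, 8, 9, 11, 13, 16, 1, 14, 15, 17, 7] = (0 2 12 16 17 7 10 11 13 1 3 5)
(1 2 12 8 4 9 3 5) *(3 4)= (1 2 12 8 3 5)(4 9)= [0, 2, 12, 5, 9, 1, 6, 7, 3, 4, 10, 11, 8]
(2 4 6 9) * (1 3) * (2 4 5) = (1 3)(2 5)(4 6 9) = [0, 3, 5, 1, 6, 2, 9, 7, 8, 4]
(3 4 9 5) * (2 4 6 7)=[0, 1, 4, 6, 9, 3, 7, 2, 8, 5]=(2 4 9 5 3 6 7)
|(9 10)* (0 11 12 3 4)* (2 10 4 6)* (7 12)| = 10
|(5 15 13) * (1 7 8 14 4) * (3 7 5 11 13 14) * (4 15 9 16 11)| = |(1 5 9 16 11 13 4)(3 7 8)(14 15)| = 42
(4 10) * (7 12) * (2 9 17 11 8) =(2 9 17 11 8)(4 10)(7 12) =[0, 1, 9, 3, 10, 5, 6, 12, 2, 17, 4, 8, 7, 13, 14, 15, 16, 11]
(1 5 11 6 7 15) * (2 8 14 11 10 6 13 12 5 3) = (1 3 2 8 14 11 13 12 5 10 6 7 15) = [0, 3, 8, 2, 4, 10, 7, 15, 14, 9, 6, 13, 5, 12, 11, 1]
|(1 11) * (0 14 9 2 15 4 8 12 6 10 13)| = 22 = |(0 14 9 2 15 4 8 12 6 10 13)(1 11)|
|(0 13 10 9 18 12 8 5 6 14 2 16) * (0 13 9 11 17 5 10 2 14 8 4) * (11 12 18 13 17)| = 12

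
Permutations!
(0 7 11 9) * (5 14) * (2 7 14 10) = (0 14 5 10 2 7 11 9) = [14, 1, 7, 3, 4, 10, 6, 11, 8, 0, 2, 9, 12, 13, 5]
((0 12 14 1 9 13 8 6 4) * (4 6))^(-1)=(0 4 8 13 9 1 14 12)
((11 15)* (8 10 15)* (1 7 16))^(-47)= (1 7 16)(8 10 15 11)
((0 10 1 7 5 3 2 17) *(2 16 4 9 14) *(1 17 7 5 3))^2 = (0 17 10)(2 3 4 14 7 16 9)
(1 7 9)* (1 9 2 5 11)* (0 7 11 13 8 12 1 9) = (0 7 2 5 13 8 12 1 11 9) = [7, 11, 5, 3, 4, 13, 6, 2, 12, 0, 10, 9, 1, 8]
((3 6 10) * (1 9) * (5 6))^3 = (1 9)(3 10 6 5)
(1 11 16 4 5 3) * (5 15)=(1 11 16 4 15 5 3)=[0, 11, 2, 1, 15, 3, 6, 7, 8, 9, 10, 16, 12, 13, 14, 5, 4]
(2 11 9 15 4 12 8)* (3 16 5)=(2 11 9 15 4 12 8)(3 16 5)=[0, 1, 11, 16, 12, 3, 6, 7, 2, 15, 10, 9, 8, 13, 14, 4, 5]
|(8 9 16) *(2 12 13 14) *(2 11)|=|(2 12 13 14 11)(8 9 16)|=15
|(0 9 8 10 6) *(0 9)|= 4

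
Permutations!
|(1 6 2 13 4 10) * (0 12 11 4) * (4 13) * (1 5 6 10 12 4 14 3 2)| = |(0 4 12 11 13)(1 10 5 6)(2 14 3)| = 60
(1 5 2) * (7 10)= (1 5 2)(7 10)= [0, 5, 1, 3, 4, 2, 6, 10, 8, 9, 7]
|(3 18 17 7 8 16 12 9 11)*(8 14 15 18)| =30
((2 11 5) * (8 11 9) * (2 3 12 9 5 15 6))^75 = ((2 5 3 12 9 8 11 15 6))^75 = (2 12 11)(3 8 6)(5 9 15)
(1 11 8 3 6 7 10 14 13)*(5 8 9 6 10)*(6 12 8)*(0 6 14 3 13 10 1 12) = [6, 11, 2, 1, 4, 14, 7, 5, 13, 0, 3, 9, 8, 12, 10] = (0 6 7 5 14 10 3 1 11 9)(8 13 12)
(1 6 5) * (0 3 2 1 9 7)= (0 3 2 1 6 5 9 7)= [3, 6, 1, 2, 4, 9, 5, 0, 8, 7]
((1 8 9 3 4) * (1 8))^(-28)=((3 4 8 9))^(-28)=(9)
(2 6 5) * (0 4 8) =(0 4 8)(2 6 5) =[4, 1, 6, 3, 8, 2, 5, 7, 0]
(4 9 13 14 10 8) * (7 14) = (4 9 13 7 14 10 8) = [0, 1, 2, 3, 9, 5, 6, 14, 4, 13, 8, 11, 12, 7, 10]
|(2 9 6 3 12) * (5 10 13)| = 15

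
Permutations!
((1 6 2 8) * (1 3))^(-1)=(1 3 8 2 6)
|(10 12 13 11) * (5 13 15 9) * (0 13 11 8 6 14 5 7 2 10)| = 42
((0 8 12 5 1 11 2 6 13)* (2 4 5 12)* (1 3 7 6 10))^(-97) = ((0 8 2 10 1 11 4 5 3 7 6 13))^(-97) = (0 13 6 7 3 5 4 11 1 10 2 8)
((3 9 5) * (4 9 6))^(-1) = (3 5 9 4 6)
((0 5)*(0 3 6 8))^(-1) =(0 8 6 3 5)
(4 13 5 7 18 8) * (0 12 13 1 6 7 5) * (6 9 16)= (0 12 13)(1 9 16 6 7 18 8 4)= [12, 9, 2, 3, 1, 5, 7, 18, 4, 16, 10, 11, 13, 0, 14, 15, 6, 17, 8]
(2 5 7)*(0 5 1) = [5, 0, 1, 3, 4, 7, 6, 2] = (0 5 7 2 1)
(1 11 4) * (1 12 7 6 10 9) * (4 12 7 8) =[0, 11, 2, 3, 7, 5, 10, 6, 4, 1, 9, 12, 8] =(1 11 12 8 4 7 6 10 9)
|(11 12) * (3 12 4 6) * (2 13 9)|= 15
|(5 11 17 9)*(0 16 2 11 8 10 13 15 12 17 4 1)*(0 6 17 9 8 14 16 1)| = 16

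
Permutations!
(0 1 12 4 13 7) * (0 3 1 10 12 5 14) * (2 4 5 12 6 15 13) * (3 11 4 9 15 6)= (0 10 3 1 12 5 14)(2 9 15 13 7 11 4)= [10, 12, 9, 1, 2, 14, 6, 11, 8, 15, 3, 4, 5, 7, 0, 13]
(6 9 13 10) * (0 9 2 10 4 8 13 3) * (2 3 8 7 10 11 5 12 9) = (0 2 11 5 12 9 8 13 4 7 10 6 3) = [2, 1, 11, 0, 7, 12, 3, 10, 13, 8, 6, 5, 9, 4]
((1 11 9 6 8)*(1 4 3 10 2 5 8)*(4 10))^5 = (1 11 9 6)(2 5 8 10)(3 4)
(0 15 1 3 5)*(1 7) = (0 15 7 1 3 5) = [15, 3, 2, 5, 4, 0, 6, 1, 8, 9, 10, 11, 12, 13, 14, 7]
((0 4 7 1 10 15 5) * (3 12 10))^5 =(0 12 4 10 7 15 1 5 3)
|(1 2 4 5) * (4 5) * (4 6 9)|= 3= |(1 2 5)(4 6 9)|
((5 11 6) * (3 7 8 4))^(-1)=(3 4 8 7)(5 6 11)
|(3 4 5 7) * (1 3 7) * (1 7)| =5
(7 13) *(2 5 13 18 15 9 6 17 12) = [0, 1, 5, 3, 4, 13, 17, 18, 8, 6, 10, 11, 2, 7, 14, 9, 16, 12, 15] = (2 5 13 7 18 15 9 6 17 12)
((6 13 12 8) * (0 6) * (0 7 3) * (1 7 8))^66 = ((0 6 13 12 1 7 3))^66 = (0 12 3 13 7 6 1)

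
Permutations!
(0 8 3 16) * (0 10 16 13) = (0 8 3 13)(10 16) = [8, 1, 2, 13, 4, 5, 6, 7, 3, 9, 16, 11, 12, 0, 14, 15, 10]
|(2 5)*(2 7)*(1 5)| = |(1 5 7 2)| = 4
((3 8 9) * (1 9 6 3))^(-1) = (1 9)(3 6 8)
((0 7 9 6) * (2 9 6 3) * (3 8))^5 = (0 6 7)(2 9 8 3)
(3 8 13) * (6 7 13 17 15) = (3 8 17 15 6 7 13) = [0, 1, 2, 8, 4, 5, 7, 13, 17, 9, 10, 11, 12, 3, 14, 6, 16, 15]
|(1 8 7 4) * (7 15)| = |(1 8 15 7 4)| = 5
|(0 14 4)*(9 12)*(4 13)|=4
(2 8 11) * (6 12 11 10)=(2 8 10 6 12 11)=[0, 1, 8, 3, 4, 5, 12, 7, 10, 9, 6, 2, 11]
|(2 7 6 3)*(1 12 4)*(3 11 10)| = 6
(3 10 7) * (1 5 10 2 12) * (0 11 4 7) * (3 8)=[11, 5, 12, 2, 7, 10, 6, 8, 3, 9, 0, 4, 1]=(0 11 4 7 8 3 2 12 1 5 10)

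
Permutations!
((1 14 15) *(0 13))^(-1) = (0 13)(1 15 14)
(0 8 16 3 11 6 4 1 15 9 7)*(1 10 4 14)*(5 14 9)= (0 8 16 3 11 6 9 7)(1 15 5 14)(4 10)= [8, 15, 2, 11, 10, 14, 9, 0, 16, 7, 4, 6, 12, 13, 1, 5, 3]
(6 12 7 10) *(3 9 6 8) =[0, 1, 2, 9, 4, 5, 12, 10, 3, 6, 8, 11, 7] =(3 9 6 12 7 10 8)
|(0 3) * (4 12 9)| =6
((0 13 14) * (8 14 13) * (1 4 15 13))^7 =(0 8 14)(1 13 15 4)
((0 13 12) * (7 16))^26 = ((0 13 12)(7 16))^26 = (16)(0 12 13)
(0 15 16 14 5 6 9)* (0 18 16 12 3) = (0 15 12 3)(5 6 9 18 16 14) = [15, 1, 2, 0, 4, 6, 9, 7, 8, 18, 10, 11, 3, 13, 5, 12, 14, 17, 16]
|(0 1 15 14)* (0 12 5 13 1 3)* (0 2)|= 6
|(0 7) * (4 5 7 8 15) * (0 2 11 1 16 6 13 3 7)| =|(0 8 15 4 5)(1 16 6 13 3 7 2 11)| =40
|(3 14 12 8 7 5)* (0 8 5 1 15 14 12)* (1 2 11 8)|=12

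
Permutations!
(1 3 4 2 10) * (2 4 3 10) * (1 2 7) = (1 10 2 7) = [0, 10, 7, 3, 4, 5, 6, 1, 8, 9, 2]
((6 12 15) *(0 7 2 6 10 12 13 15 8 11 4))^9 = (0 11 12 15 6 7 4 8 10 13 2)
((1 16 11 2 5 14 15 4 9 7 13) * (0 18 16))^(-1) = ((0 18 16 11 2 5 14 15 4 9 7 13 1))^(-1) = (0 1 13 7 9 4 15 14 5 2 11 16 18)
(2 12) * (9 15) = (2 12)(9 15) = [0, 1, 12, 3, 4, 5, 6, 7, 8, 15, 10, 11, 2, 13, 14, 9]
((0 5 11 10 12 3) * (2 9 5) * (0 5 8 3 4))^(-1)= ((0 2 9 8 3 5 11 10 12 4))^(-1)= (0 4 12 10 11 5 3 8 9 2)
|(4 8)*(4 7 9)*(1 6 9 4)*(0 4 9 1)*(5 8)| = 6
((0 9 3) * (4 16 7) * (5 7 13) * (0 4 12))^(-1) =((0 9 3 4 16 13 5 7 12))^(-1) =(0 12 7 5 13 16 4 3 9)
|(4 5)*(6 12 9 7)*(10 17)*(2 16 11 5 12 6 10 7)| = 21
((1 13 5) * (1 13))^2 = (13)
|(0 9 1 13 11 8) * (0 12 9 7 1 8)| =15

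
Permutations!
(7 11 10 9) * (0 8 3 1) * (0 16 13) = [8, 16, 2, 1, 4, 5, 6, 11, 3, 7, 9, 10, 12, 0, 14, 15, 13] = (0 8 3 1 16 13)(7 11 10 9)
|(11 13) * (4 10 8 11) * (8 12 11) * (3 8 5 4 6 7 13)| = |(3 8 5 4 10 12 11)(6 7 13)| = 21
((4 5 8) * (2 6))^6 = ((2 6)(4 5 8))^6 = (8)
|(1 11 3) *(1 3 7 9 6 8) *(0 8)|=|(0 8 1 11 7 9 6)|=7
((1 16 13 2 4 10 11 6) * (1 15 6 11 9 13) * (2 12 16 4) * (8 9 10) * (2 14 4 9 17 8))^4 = ((1 9 13 12 16)(2 14 4)(6 15)(8 17))^4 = (17)(1 16 12 13 9)(2 14 4)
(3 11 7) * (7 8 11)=(3 7)(8 11)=[0, 1, 2, 7, 4, 5, 6, 3, 11, 9, 10, 8]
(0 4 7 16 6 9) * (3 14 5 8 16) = (0 4 7 3 14 5 8 16 6 9) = [4, 1, 2, 14, 7, 8, 9, 3, 16, 0, 10, 11, 12, 13, 5, 15, 6]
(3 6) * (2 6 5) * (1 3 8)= (1 3 5 2 6 8)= [0, 3, 6, 5, 4, 2, 8, 7, 1]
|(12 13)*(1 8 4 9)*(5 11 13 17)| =|(1 8 4 9)(5 11 13 12 17)| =20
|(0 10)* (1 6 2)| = 6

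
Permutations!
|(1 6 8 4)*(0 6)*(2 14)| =10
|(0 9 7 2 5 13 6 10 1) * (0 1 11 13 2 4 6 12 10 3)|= |(0 9 7 4 6 3)(2 5)(10 11 13 12)|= 12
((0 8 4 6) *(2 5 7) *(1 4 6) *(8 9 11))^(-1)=(0 6 8 11 9)(1 4)(2 7 5)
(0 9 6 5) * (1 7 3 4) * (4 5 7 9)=(0 4 1 9 6 7 3 5)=[4, 9, 2, 5, 1, 0, 7, 3, 8, 6]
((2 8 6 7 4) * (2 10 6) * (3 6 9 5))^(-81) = (2 8)(3 4 5 7 9 6 10)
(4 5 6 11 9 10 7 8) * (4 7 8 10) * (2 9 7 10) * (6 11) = (2 9 4 5 11 7)(8 10) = [0, 1, 9, 3, 5, 11, 6, 2, 10, 4, 8, 7]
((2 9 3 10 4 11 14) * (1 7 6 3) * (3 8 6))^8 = ((1 7 3 10 4 11 14 2 9)(6 8))^8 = (1 9 2 14 11 4 10 3 7)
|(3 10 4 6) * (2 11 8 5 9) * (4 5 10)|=|(2 11 8 10 5 9)(3 4 6)|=6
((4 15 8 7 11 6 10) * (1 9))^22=((1 9)(4 15 8 7 11 6 10))^22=(4 15 8 7 11 6 10)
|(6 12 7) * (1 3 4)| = 3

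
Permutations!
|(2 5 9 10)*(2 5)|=3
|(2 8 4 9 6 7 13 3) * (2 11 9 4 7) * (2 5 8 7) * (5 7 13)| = 9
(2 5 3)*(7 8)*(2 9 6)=[0, 1, 5, 9, 4, 3, 2, 8, 7, 6]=(2 5 3 9 6)(7 8)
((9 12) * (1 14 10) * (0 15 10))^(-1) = (0 14 1 10 15)(9 12)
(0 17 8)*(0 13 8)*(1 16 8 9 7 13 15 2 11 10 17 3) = (0 3 1 16 8 15 2 11 10 17)(7 13 9) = [3, 16, 11, 1, 4, 5, 6, 13, 15, 7, 17, 10, 12, 9, 14, 2, 8, 0]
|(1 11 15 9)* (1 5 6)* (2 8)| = 6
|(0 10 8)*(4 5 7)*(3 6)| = |(0 10 8)(3 6)(4 5 7)| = 6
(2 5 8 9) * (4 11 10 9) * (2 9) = (2 5 8 4 11 10) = [0, 1, 5, 3, 11, 8, 6, 7, 4, 9, 2, 10]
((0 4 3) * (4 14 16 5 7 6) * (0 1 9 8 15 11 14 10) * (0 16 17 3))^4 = (0 7 10 6 16 4 5)(1 11)(3 15)(8 17)(9 14) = ((0 10 16 5 7 6 4)(1 9 8 15 11 14 17 3))^4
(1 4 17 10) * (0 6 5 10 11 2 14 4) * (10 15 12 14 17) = [6, 0, 17, 3, 10, 15, 5, 7, 8, 9, 1, 2, 14, 13, 4, 12, 16, 11] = (0 6 5 15 12 14 4 10 1)(2 17 11)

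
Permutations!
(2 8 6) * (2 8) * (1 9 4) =(1 9 4)(6 8) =[0, 9, 2, 3, 1, 5, 8, 7, 6, 4]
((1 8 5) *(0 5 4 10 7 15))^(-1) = (0 15 7 10 4 8 1 5)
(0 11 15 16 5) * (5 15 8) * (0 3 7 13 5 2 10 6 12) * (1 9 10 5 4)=[11, 9, 5, 7, 1, 3, 12, 13, 2, 10, 6, 8, 0, 4, 14, 16, 15]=(0 11 8 2 5 3 7 13 4 1 9 10 6 12)(15 16)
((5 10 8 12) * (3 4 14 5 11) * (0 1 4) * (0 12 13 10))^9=(0 5 14 4 1)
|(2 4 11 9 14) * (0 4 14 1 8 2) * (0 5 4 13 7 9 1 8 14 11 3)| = 12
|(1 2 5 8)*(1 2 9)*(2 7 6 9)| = 7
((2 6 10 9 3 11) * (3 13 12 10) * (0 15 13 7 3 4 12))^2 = (0 13 15)(2 4 10 7 11 6 12 9 3)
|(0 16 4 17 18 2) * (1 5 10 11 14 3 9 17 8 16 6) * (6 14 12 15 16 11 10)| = |(0 14 3 9 17 18 2)(1 5 6)(4 8 11 12 15 16)| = 42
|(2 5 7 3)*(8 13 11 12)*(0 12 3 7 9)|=|(0 12 8 13 11 3 2 5 9)|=9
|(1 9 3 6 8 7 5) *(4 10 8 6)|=8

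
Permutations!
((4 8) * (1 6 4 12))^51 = ((1 6 4 8 12))^51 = (1 6 4 8 12)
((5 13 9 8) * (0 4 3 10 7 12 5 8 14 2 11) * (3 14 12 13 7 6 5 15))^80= (3 15 12 9 13 7 5 6 10)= ((0 4 14 2 11)(3 10 6 5 7 13 9 12 15))^80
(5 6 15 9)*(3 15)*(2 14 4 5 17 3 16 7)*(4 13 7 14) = (2 4 5 6 16 14 13 7)(3 15 9 17) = [0, 1, 4, 15, 5, 6, 16, 2, 8, 17, 10, 11, 12, 7, 13, 9, 14, 3]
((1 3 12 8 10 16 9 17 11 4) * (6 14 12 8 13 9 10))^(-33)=(17)(10 16)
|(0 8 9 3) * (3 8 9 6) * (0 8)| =|(0 9)(3 8 6)| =6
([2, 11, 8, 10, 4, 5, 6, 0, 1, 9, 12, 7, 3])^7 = (0 2 8 1 11 7)(3 10 12)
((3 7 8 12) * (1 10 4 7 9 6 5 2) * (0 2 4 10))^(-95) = (0 2 1)(3 9 6 5 4 7 8 12)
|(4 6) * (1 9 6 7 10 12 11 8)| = 9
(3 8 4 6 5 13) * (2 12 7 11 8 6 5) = (2 12 7 11 8 4 5 13 3 6) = [0, 1, 12, 6, 5, 13, 2, 11, 4, 9, 10, 8, 7, 3]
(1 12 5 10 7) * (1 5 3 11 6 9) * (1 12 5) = [0, 5, 2, 11, 4, 10, 9, 1, 8, 12, 7, 6, 3] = (1 5 10 7)(3 11 6 9 12)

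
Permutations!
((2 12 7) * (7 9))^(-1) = (2 7 9 12)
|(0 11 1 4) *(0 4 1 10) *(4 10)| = |(0 11 4 10)| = 4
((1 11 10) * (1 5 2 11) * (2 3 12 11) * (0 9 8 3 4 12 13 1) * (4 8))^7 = (0 8 12 1 5 4 13 10 9 3 11)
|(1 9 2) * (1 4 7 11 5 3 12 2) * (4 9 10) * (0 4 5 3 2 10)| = |(0 4 7 11 3 12 10 5 2 9 1)| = 11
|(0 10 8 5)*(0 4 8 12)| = 3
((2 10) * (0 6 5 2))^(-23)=((0 6 5 2 10))^(-23)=(0 5 10 6 2)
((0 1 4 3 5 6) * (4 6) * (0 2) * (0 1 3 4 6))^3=((0 3 5 6 2 1))^3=(0 6)(1 5)(2 3)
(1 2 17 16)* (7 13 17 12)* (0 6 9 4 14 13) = [6, 2, 12, 3, 14, 5, 9, 0, 8, 4, 10, 11, 7, 17, 13, 15, 1, 16] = (0 6 9 4 14 13 17 16 1 2 12 7)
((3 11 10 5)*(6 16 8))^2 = (3 10)(5 11)(6 8 16)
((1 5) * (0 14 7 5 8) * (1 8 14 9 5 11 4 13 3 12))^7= ((0 9 5 8)(1 14 7 11 4 13 3 12))^7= (0 8 5 9)(1 12 3 13 4 11 7 14)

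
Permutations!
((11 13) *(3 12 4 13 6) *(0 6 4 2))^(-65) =(4 13 11)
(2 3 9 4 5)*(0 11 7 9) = (0 11 7 9 4 5 2 3) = [11, 1, 3, 0, 5, 2, 6, 9, 8, 4, 10, 7]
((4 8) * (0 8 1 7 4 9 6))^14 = (0 9)(1 4 7)(6 8)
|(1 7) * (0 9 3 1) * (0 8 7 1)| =6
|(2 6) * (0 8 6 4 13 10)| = 7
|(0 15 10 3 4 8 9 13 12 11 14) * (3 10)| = 10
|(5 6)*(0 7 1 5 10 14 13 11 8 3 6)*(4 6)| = |(0 7 1 5)(3 4 6 10 14 13 11 8)| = 8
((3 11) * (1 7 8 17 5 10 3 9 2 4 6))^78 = (1 3)(2 17)(4 5)(6 10)(7 11)(8 9)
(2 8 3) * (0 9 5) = (0 9 5)(2 8 3) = [9, 1, 8, 2, 4, 0, 6, 7, 3, 5]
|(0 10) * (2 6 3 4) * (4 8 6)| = 6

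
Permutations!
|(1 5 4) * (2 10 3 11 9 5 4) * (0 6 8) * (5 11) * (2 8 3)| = |(0 6 3 5 8)(1 4)(2 10)(9 11)| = 10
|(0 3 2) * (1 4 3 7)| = |(0 7 1 4 3 2)| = 6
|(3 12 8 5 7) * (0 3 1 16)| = 8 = |(0 3 12 8 5 7 1 16)|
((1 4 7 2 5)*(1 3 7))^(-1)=(1 4)(2 7 3 5)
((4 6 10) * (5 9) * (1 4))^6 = (1 6)(4 10)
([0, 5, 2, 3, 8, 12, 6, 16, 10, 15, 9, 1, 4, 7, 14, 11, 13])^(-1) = [0, 11, 2, 3, 12, 1, 6, 13, 4, 10, 8, 15, 5, 16, 14, 9, 7]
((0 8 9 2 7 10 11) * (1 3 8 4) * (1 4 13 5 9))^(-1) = ((0 13 5 9 2 7 10 11)(1 3 8))^(-1) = (0 11 10 7 2 9 5 13)(1 8 3)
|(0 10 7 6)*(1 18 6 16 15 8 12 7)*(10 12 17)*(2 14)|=|(0 12 7 16 15 8 17 10 1 18 6)(2 14)|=22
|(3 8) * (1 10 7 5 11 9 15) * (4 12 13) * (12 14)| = 28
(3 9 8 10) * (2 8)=(2 8 10 3 9)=[0, 1, 8, 9, 4, 5, 6, 7, 10, 2, 3]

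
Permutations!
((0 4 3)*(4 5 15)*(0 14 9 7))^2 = ((0 5 15 4 3 14 9 7))^2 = (0 15 3 9)(4 14 7 5)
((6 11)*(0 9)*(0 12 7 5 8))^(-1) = (0 8 5 7 12 9)(6 11)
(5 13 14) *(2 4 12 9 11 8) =(2 4 12 9 11 8)(5 13 14) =[0, 1, 4, 3, 12, 13, 6, 7, 2, 11, 10, 8, 9, 14, 5]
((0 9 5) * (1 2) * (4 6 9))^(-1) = ((0 4 6 9 5)(1 2))^(-1) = (0 5 9 6 4)(1 2)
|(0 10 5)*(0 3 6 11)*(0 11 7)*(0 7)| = 5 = |(11)(0 10 5 3 6)|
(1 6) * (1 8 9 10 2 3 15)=(1 6 8 9 10 2 3 15)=[0, 6, 3, 15, 4, 5, 8, 7, 9, 10, 2, 11, 12, 13, 14, 1]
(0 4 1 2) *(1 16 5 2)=(0 4 16 5 2)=[4, 1, 0, 3, 16, 2, 6, 7, 8, 9, 10, 11, 12, 13, 14, 15, 5]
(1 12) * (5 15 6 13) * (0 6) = [6, 12, 2, 3, 4, 15, 13, 7, 8, 9, 10, 11, 1, 5, 14, 0] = (0 6 13 5 15)(1 12)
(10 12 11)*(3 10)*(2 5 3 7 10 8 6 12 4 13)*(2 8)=[0, 1, 5, 2, 13, 3, 12, 10, 6, 9, 4, 7, 11, 8]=(2 5 3)(4 13 8 6 12 11 7 10)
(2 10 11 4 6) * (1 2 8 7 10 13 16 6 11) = (1 2 13 16 6 8 7 10)(4 11) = [0, 2, 13, 3, 11, 5, 8, 10, 7, 9, 1, 4, 12, 16, 14, 15, 6]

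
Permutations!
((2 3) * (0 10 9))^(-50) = (0 10 9)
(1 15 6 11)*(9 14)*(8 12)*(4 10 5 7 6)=(1 15 4 10 5 7 6 11)(8 12)(9 14)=[0, 15, 2, 3, 10, 7, 11, 6, 12, 14, 5, 1, 8, 13, 9, 4]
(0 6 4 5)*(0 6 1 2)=(0 1 2)(4 5 6)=[1, 2, 0, 3, 5, 6, 4]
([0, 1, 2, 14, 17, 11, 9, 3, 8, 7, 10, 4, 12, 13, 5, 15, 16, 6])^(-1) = [0, 1, 2, 7, 11, 14, 17, 9, 8, 6, 10, 5, 12, 13, 3, 15, 16, 4]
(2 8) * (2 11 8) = (8 11) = [0, 1, 2, 3, 4, 5, 6, 7, 11, 9, 10, 8]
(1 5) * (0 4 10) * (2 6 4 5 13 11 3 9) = (0 5 1 13 11 3 9 2 6 4 10) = [5, 13, 6, 9, 10, 1, 4, 7, 8, 2, 0, 3, 12, 11]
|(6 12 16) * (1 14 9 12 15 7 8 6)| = 20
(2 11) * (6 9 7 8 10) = (2 11)(6 9 7 8 10) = [0, 1, 11, 3, 4, 5, 9, 8, 10, 7, 6, 2]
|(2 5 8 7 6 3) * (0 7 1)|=|(0 7 6 3 2 5 8 1)|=8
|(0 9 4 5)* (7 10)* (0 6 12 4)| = 4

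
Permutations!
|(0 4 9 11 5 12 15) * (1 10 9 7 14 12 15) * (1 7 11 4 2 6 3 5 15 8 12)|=15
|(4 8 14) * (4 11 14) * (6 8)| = 6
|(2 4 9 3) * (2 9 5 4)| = |(3 9)(4 5)| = 2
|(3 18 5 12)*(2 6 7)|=12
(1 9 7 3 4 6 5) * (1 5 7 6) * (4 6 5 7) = [0, 9, 2, 6, 1, 7, 4, 3, 8, 5] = (1 9 5 7 3 6 4)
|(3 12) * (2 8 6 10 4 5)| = 6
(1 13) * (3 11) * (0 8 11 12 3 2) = (0 8 11 2)(1 13)(3 12) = [8, 13, 0, 12, 4, 5, 6, 7, 11, 9, 10, 2, 3, 1]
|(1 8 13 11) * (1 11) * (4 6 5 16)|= |(1 8 13)(4 6 5 16)|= 12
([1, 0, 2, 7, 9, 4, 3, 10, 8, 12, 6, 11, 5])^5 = [1, 0, 2, 7, 9, 4, 3, 10, 8, 12, 6, 11, 5]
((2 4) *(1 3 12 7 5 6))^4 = (1 5 12)(3 6 7)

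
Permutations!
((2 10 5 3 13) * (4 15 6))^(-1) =(2 13 3 5 10)(4 6 15)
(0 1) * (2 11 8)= (0 1)(2 11 8)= [1, 0, 11, 3, 4, 5, 6, 7, 2, 9, 10, 8]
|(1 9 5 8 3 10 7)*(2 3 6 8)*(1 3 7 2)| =|(1 9 5)(2 7 3 10)(6 8)| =12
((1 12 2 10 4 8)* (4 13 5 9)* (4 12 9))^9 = ((1 9 12 2 10 13 5 4 8))^9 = (13)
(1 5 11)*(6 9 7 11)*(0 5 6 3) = (0 5 3)(1 6 9 7 11) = [5, 6, 2, 0, 4, 3, 9, 11, 8, 7, 10, 1]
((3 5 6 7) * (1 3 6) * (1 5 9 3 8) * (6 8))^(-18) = (9)(1 7)(6 8)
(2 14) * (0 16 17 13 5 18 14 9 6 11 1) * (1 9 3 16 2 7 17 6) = (0 2 3 16 6 11 9 1)(5 18 14 7 17 13) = [2, 0, 3, 16, 4, 18, 11, 17, 8, 1, 10, 9, 12, 5, 7, 15, 6, 13, 14]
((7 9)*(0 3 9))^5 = ((0 3 9 7))^5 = (0 3 9 7)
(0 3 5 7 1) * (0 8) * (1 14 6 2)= (0 3 5 7 14 6 2 1 8)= [3, 8, 1, 5, 4, 7, 2, 14, 0, 9, 10, 11, 12, 13, 6]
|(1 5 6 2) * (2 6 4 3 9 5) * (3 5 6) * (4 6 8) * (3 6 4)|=6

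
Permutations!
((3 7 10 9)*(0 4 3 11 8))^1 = (0 4 3 7 10 9 11 8)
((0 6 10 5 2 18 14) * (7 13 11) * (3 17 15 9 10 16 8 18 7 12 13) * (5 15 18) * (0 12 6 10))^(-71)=(0 10 15 9)(2 13 7 11 3 6 17 16 18 8 14 5 12)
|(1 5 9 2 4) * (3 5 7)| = |(1 7 3 5 9 2 4)| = 7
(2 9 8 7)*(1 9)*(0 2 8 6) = [2, 9, 1, 3, 4, 5, 0, 8, 7, 6] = (0 2 1 9 6)(7 8)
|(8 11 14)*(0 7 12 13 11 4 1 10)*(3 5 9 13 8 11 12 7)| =|(0 3 5 9 13 12 8 4 1 10)(11 14)| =10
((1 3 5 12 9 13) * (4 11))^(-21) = ((1 3 5 12 9 13)(4 11))^(-21) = (1 12)(3 9)(4 11)(5 13)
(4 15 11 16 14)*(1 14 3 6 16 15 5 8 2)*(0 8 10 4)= (0 8 2 1 14)(3 6 16)(4 5 10)(11 15)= [8, 14, 1, 6, 5, 10, 16, 7, 2, 9, 4, 15, 12, 13, 0, 11, 3]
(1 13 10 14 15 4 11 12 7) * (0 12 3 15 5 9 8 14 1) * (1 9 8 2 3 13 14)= [12, 14, 3, 15, 11, 8, 6, 0, 1, 2, 9, 13, 7, 10, 5, 4]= (0 12 7)(1 14 5 8)(2 3 15 4 11 13 10 9)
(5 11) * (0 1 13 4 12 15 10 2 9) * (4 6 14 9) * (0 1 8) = (0 8)(1 13 6 14 9)(2 4 12 15 10)(5 11) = [8, 13, 4, 3, 12, 11, 14, 7, 0, 1, 2, 5, 15, 6, 9, 10]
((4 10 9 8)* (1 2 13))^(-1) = (1 13 2)(4 8 9 10) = ((1 2 13)(4 10 9 8))^(-1)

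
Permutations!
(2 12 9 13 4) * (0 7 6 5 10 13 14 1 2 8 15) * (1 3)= (0 7 6 5 10 13 4 8 15)(1 2 12 9 14 3)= [7, 2, 12, 1, 8, 10, 5, 6, 15, 14, 13, 11, 9, 4, 3, 0]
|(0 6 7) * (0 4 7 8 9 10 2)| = |(0 6 8 9 10 2)(4 7)| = 6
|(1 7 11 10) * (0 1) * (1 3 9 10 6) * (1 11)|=4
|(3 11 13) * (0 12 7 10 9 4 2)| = |(0 12 7 10 9 4 2)(3 11 13)| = 21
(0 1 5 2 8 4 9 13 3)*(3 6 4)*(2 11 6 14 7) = (0 1 5 11 6 4 9 13 14 7 2 8 3) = [1, 5, 8, 0, 9, 11, 4, 2, 3, 13, 10, 6, 12, 14, 7]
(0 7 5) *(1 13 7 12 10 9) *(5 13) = (0 12 10 9 1 5)(7 13) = [12, 5, 2, 3, 4, 0, 6, 13, 8, 1, 9, 11, 10, 7]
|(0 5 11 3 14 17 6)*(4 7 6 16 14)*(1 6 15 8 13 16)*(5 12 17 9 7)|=140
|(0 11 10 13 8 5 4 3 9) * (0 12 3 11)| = 6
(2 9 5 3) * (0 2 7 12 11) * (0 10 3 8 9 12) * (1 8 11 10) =[2, 8, 12, 7, 4, 11, 6, 0, 9, 5, 3, 1, 10] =(0 2 12 10 3 7)(1 8 9 5 11)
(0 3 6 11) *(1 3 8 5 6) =(0 8 5 6 11)(1 3) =[8, 3, 2, 1, 4, 6, 11, 7, 5, 9, 10, 0]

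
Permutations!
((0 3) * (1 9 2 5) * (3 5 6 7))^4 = (0 2)(1 7)(3 9)(5 6)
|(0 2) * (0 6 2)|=|(2 6)|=2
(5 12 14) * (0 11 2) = [11, 1, 0, 3, 4, 12, 6, 7, 8, 9, 10, 2, 14, 13, 5] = (0 11 2)(5 12 14)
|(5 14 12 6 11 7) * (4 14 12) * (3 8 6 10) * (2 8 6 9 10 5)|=|(2 8 9 10 3 6 11 7)(4 14)(5 12)|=8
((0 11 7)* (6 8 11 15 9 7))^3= ((0 15 9 7)(6 8 11))^3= (0 7 9 15)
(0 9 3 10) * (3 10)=(0 9 10)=[9, 1, 2, 3, 4, 5, 6, 7, 8, 10, 0]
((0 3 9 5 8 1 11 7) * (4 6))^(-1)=((0 3 9 5 8 1 11 7)(4 6))^(-1)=(0 7 11 1 8 5 9 3)(4 6)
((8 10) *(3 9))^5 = ((3 9)(8 10))^5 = (3 9)(8 10)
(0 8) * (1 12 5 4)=(0 8)(1 12 5 4)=[8, 12, 2, 3, 1, 4, 6, 7, 0, 9, 10, 11, 5]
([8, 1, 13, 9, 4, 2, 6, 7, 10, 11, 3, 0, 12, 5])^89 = [11, 1, 5, 10, 4, 13, 6, 7, 0, 3, 8, 9, 12, 2]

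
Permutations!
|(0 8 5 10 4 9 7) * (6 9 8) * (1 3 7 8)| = |(0 6 9 8 5 10 4 1 3 7)| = 10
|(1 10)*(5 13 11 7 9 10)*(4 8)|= 14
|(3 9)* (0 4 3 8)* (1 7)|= 10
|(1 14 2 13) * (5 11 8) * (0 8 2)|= |(0 8 5 11 2 13 1 14)|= 8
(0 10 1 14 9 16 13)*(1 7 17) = (0 10 7 17 1 14 9 16 13) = [10, 14, 2, 3, 4, 5, 6, 17, 8, 16, 7, 11, 12, 0, 9, 15, 13, 1]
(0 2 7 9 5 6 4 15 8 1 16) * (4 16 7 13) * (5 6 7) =(0 2 13 4 15 8 1 5 7 9 6 16) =[2, 5, 13, 3, 15, 7, 16, 9, 1, 6, 10, 11, 12, 4, 14, 8, 0]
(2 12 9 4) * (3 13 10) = [0, 1, 12, 13, 2, 5, 6, 7, 8, 4, 3, 11, 9, 10] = (2 12 9 4)(3 13 10)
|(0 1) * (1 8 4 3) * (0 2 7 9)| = 8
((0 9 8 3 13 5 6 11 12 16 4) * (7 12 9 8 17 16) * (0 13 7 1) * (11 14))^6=((0 8 3 7 12 1)(4 13 5 6 14 11 9 17 16))^6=(4 9 6)(5 16 11)(13 17 14)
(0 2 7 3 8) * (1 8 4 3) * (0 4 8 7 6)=(0 2 6)(1 7)(3 8 4)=[2, 7, 6, 8, 3, 5, 0, 1, 4]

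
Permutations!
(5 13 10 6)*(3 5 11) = (3 5 13 10 6 11) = [0, 1, 2, 5, 4, 13, 11, 7, 8, 9, 6, 3, 12, 10]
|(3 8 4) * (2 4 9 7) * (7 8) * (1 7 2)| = |(1 7)(2 4 3)(8 9)| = 6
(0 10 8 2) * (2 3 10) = [2, 1, 0, 10, 4, 5, 6, 7, 3, 9, 8] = (0 2)(3 10 8)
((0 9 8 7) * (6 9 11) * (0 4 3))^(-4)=(0 8)(3 9)(4 6)(7 11)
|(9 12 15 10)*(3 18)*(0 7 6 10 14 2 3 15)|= |(0 7 6 10 9 12)(2 3 18 15 14)|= 30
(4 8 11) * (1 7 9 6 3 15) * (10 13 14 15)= [0, 7, 2, 10, 8, 5, 3, 9, 11, 6, 13, 4, 12, 14, 15, 1]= (1 7 9 6 3 10 13 14 15)(4 8 11)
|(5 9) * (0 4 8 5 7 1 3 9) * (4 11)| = 20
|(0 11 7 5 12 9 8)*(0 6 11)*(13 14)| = 14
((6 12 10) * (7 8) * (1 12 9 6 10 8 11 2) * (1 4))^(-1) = ((1 12 8 7 11 2 4)(6 9))^(-1) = (1 4 2 11 7 8 12)(6 9)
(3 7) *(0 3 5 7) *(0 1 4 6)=(0 3 1 4 6)(5 7)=[3, 4, 2, 1, 6, 7, 0, 5]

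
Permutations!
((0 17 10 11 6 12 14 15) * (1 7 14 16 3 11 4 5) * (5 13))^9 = ((0 17 10 4 13 5 1 7 14 15)(3 11 6 12 16))^9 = (0 15 14 7 1 5 13 4 10 17)(3 16 12 6 11)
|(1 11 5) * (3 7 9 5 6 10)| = |(1 11 6 10 3 7 9 5)| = 8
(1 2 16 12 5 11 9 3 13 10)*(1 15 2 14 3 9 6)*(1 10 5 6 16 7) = (1 14 3 13 5 11 16 12 6 10 15 2 7) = [0, 14, 7, 13, 4, 11, 10, 1, 8, 9, 15, 16, 6, 5, 3, 2, 12]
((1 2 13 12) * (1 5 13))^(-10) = ((1 2)(5 13 12))^(-10) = (5 12 13)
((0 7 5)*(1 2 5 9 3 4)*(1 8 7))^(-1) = ((0 1 2 5)(3 4 8 7 9))^(-1) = (0 5 2 1)(3 9 7 8 4)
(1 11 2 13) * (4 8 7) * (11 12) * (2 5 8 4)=[0, 12, 13, 3, 4, 8, 6, 2, 7, 9, 10, 5, 11, 1]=(1 12 11 5 8 7 2 13)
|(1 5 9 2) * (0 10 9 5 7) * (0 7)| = |(0 10 9 2 1)| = 5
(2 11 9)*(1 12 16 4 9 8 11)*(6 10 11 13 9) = [0, 12, 1, 3, 6, 5, 10, 7, 13, 2, 11, 8, 16, 9, 14, 15, 4] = (1 12 16 4 6 10 11 8 13 9 2)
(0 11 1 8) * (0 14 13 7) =(0 11 1 8 14 13 7) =[11, 8, 2, 3, 4, 5, 6, 0, 14, 9, 10, 1, 12, 7, 13]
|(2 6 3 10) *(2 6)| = 3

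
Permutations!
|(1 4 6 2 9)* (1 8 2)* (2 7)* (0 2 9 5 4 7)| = 9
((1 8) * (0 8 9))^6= (0 1)(8 9)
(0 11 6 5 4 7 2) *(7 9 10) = (0 11 6 5 4 9 10 7 2) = [11, 1, 0, 3, 9, 4, 5, 2, 8, 10, 7, 6]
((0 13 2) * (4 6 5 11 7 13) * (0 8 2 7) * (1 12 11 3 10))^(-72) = ((0 4 6 5 3 10 1 12 11)(2 8)(7 13))^(-72) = (13)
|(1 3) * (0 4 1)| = |(0 4 1 3)| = 4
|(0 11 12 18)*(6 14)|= |(0 11 12 18)(6 14)|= 4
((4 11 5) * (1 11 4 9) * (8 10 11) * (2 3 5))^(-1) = ((1 8 10 11 2 3 5 9))^(-1) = (1 9 5 3 2 11 10 8)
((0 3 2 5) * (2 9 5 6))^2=((0 3 9 5)(2 6))^2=(0 9)(3 5)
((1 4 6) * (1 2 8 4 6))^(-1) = ((1 6 2 8 4))^(-1) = (1 4 8 2 6)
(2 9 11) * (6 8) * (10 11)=[0, 1, 9, 3, 4, 5, 8, 7, 6, 10, 11, 2]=(2 9 10 11)(6 8)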